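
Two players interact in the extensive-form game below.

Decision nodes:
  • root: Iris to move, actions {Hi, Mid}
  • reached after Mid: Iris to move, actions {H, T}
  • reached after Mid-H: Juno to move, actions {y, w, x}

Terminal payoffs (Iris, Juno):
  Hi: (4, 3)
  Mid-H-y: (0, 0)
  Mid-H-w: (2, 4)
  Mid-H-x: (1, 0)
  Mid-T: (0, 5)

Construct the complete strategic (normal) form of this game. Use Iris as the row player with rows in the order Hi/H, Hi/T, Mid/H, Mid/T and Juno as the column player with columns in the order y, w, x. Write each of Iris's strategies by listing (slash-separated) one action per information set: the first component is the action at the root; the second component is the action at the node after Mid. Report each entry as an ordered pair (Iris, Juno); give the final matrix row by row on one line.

Hi/H: (4,3) (4,3) (4,3) | Hi/T: (4,3) (4,3) (4,3) | Mid/H: (0,0) (2,4) (1,0) | Mid/T: (0,5) (0,5) (0,5)

             y        w        x
 Hi/H    (4,3)    (4,3)    (4,3)
 Hi/T    (4,3)    (4,3)    (4,3)
Mid/H    (0,0)    (2,4)    (1,0)
Mid/T    (0,5)    (0,5)    (0,5)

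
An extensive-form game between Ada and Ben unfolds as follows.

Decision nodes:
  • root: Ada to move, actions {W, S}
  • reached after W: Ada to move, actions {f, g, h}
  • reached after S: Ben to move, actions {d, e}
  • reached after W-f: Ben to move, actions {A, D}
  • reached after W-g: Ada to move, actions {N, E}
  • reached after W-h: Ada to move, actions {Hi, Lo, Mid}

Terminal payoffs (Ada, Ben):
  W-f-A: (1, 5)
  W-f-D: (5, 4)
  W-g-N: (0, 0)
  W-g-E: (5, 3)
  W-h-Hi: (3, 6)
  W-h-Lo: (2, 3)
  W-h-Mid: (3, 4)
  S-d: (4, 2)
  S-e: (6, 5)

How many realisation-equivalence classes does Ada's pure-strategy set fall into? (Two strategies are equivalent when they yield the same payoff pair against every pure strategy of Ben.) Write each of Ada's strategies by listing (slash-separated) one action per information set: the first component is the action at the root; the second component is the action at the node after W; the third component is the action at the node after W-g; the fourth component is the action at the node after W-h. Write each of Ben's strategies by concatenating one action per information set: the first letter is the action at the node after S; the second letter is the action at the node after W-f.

7

Ada has 36 pure strategies: W/f/N/Hi, W/f/N/Lo, W/f/N/Mid, W/f/E/Hi, W/f/E/Lo, W/f/E/Mid, W/g/N/Hi, W/g/N/Lo, W/g/N/Mid, W/g/E/Hi, W/g/E/Lo, W/g/E/Mid, W/h/N/Hi, W/h/N/Lo, W/h/N/Mid, W/h/E/Hi, W/h/E/Lo, W/h/E/Mid, S/f/N/Hi, S/f/N/Lo, S/f/N/Mid, S/f/E/Hi, S/f/E/Lo, S/f/E/Mid, S/g/N/Hi, S/g/N/Lo, S/g/N/Mid, S/g/E/Hi, S/g/E/Lo, S/g/E/Mid, S/h/N/Hi, S/h/N/Lo, S/h/N/Mid, S/h/E/Hi, S/h/E/Lo, S/h/E/Mid. Columns: dA, dD, eA, eD.
{W/f/N/Hi, W/f/N/Lo, W/f/N/Mid, W/f/E/Hi, W/f/E/Lo, W/f/E/Mid} → row (1,5) (5,4) (1,5) (5,4)
{W/g/N/Hi, W/g/N/Lo, W/g/N/Mid} → row (0,0) (0,0) (0,0) (0,0)
{W/g/E/Hi, W/g/E/Lo, W/g/E/Mid} → row (5,3) (5,3) (5,3) (5,3)
{W/h/N/Hi, W/h/E/Hi} → row (3,6) (3,6) (3,6) (3,6)
{W/h/N/Lo, W/h/E/Lo} → row (2,3) (2,3) (2,3) (2,3)
{W/h/N/Mid, W/h/E/Mid} → row (3,4) (3,4) (3,4) (3,4)
{S/f/N/Hi, S/f/N/Lo, S/f/N/Mid, S/f/E/Hi, S/f/E/Lo, S/f/E/Mid, S/g/N/Hi, S/g/N/Lo, S/g/N/Mid, S/g/E/Hi, S/g/E/Lo, S/g/E/Mid, S/h/N/Hi, S/h/N/Lo, S/h/N/Mid, S/h/E/Hi, S/h/E/Lo, S/h/E/Mid} → row (4,2) (4,2) (6,5) (6,5)
That's 7 distinct rows out of 36 strategies.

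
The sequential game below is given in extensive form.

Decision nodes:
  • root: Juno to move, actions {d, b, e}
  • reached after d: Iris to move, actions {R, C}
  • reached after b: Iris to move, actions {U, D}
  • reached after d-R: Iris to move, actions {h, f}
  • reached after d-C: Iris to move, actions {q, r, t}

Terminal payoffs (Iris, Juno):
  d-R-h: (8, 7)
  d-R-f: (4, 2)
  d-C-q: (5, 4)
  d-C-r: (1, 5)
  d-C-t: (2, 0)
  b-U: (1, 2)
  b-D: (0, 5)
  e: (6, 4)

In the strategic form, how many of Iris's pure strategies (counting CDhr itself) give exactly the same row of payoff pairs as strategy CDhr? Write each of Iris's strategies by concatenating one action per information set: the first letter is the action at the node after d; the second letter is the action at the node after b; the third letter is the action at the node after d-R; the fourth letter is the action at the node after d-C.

2

Row for CDhr (columns d, b, e): (1,5) (0,5) (6,4).
Under CDhr, Iris's choice at the node after d-R can never be reached regardless of what Juno does, so varying those choices leaves every outcome unchanged.
Holding the reachable choices fixed and varying the unreachable one freely already gives 2 equivalent strategies.
No other strategy reproduces this row, so those 2 are the full class: CDhr, CDfr.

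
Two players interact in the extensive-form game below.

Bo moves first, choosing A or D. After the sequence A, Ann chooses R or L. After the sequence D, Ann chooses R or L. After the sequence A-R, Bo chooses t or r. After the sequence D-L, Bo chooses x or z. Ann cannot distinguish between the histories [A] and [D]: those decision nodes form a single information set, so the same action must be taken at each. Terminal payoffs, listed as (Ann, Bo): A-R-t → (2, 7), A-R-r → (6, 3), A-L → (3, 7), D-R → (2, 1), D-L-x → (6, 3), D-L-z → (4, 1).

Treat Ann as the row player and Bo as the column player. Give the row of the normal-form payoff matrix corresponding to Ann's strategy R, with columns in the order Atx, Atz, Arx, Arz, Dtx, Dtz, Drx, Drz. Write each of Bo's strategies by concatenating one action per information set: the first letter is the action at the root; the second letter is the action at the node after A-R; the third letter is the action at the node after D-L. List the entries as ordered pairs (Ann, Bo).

vs Atx: Bo plays A → Ann plays R at [A] → Bo plays t at [A-R] → (2, 7)
vs Atz: Bo plays A → Ann plays R at [A] → Bo plays t at [A-R] → (2, 7)
vs Arx: Bo plays A → Ann plays R at [A] → Bo plays r at [A-R] → (6, 3)
vs Arz: Bo plays A → Ann plays R at [A] → Bo plays r at [A-R] → (6, 3)
vs Dtx: Bo plays D → Ann plays R at [D] → (2, 1)
vs Dtz: Bo plays D → Ann plays R at [D] → (2, 1)
vs Drx: Bo plays D → Ann plays R at [D] → (2, 1)
vs Drz: Bo plays D → Ann plays R at [D] → (2, 1)

(2,7) (2,7) (6,3) (6,3) (2,1) (2,1) (2,1) (2,1)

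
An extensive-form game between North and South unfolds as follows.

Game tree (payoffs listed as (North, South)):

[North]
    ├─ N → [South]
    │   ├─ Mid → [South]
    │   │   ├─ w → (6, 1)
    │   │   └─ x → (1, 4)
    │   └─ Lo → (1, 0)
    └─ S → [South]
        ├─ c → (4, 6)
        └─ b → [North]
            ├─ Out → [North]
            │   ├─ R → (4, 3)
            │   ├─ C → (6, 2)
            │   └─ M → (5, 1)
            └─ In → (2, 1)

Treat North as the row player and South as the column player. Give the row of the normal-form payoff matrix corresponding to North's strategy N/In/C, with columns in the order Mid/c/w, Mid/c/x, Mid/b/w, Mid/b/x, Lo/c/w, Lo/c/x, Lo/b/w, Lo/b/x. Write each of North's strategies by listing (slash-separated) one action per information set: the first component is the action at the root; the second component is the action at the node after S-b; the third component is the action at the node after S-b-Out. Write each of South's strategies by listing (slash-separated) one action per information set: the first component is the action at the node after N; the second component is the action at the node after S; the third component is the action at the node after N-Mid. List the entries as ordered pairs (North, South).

vs Mid/c/w: North plays N → South plays Mid at [N] → South plays w at [N-Mid] → (6, 1)
vs Mid/c/x: North plays N → South plays Mid at [N] → South plays x at [N-Mid] → (1, 4)
vs Mid/b/w: North plays N → South plays Mid at [N] → South plays w at [N-Mid] → (6, 1)
vs Mid/b/x: North plays N → South plays Mid at [N] → South plays x at [N-Mid] → (1, 4)
vs Lo/c/w: North plays N → South plays Lo at [N] → (1, 0)
vs Lo/c/x: North plays N → South plays Lo at [N] → (1, 0)
vs Lo/b/w: North plays N → South plays Lo at [N] → (1, 0)
vs Lo/b/x: North plays N → South plays Lo at [N] → (1, 0)

(6,1) (1,4) (6,1) (1,4) (1,0) (1,0) (1,0) (1,0)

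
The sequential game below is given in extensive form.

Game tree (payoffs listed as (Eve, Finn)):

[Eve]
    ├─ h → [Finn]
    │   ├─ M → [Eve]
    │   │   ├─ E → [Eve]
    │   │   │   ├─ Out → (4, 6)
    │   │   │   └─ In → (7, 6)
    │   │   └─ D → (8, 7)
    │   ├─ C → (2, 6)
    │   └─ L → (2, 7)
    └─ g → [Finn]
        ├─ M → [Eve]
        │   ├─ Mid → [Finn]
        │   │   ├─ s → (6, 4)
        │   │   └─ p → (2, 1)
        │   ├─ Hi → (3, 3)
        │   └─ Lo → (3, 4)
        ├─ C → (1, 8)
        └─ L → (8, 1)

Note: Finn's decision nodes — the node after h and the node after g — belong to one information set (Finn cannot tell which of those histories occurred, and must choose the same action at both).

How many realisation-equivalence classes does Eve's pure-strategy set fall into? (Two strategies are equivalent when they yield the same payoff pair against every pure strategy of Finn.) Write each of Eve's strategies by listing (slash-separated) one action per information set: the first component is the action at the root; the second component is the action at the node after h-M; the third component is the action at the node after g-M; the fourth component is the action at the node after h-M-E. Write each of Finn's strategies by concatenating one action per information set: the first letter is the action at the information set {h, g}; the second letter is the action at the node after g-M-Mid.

Eve has 24 pure strategies: h/E/Mid/Out, h/E/Mid/In, h/E/Hi/Out, h/E/Hi/In, h/E/Lo/Out, h/E/Lo/In, h/D/Mid/Out, h/D/Mid/In, h/D/Hi/Out, h/D/Hi/In, h/D/Lo/Out, h/D/Lo/In, g/E/Mid/Out, g/E/Mid/In, g/E/Hi/Out, g/E/Hi/In, g/E/Lo/Out, g/E/Lo/In, g/D/Mid/Out, g/D/Mid/In, g/D/Hi/Out, g/D/Hi/In, g/D/Lo/Out, g/D/Lo/In. Columns: Ms, Mp, Cs, Cp, Ls, Lp.
{h/E/Mid/Out, h/E/Hi/Out, h/E/Lo/Out} → row (4,6) (4,6) (2,6) (2,6) (2,7) (2,7)
{h/E/Mid/In, h/E/Hi/In, h/E/Lo/In} → row (7,6) (7,6) (2,6) (2,6) (2,7) (2,7)
{h/D/Mid/Out, h/D/Mid/In, h/D/Hi/Out, h/D/Hi/In, h/D/Lo/Out, h/D/Lo/In} → row (8,7) (8,7) (2,6) (2,6) (2,7) (2,7)
{g/E/Mid/Out, g/E/Mid/In, g/D/Mid/Out, g/D/Mid/In} → row (6,4) (2,1) (1,8) (1,8) (8,1) (8,1)
{g/E/Hi/Out, g/E/Hi/In, g/D/Hi/Out, g/D/Hi/In} → row (3,3) (3,3) (1,8) (1,8) (8,1) (8,1)
{g/E/Lo/Out, g/E/Lo/In, g/D/Lo/Out, g/D/Lo/In} → row (3,4) (3,4) (1,8) (1,8) (8,1) (8,1)
That's 6 distinct rows out of 24 strategies.

6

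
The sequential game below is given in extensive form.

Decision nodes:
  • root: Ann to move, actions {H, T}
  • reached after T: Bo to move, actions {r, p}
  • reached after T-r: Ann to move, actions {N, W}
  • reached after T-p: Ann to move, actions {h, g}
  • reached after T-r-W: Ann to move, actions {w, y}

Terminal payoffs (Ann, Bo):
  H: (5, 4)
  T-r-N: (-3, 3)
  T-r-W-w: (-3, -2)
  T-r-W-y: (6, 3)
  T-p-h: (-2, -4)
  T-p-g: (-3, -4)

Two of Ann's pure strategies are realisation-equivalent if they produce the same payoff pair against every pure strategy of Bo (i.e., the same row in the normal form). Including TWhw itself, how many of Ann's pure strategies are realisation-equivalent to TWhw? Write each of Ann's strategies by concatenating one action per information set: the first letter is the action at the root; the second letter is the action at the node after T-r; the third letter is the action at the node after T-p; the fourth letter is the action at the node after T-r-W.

1

Row for TWhw (columns r, p): (-3,-2) (-2,-4).
Every one of Ann's information sets is on the play path for some reply by Bo when Ann follows TWhw.
Changing the action at any of them therefore changes at least one column, so only TWhw itself gives this row.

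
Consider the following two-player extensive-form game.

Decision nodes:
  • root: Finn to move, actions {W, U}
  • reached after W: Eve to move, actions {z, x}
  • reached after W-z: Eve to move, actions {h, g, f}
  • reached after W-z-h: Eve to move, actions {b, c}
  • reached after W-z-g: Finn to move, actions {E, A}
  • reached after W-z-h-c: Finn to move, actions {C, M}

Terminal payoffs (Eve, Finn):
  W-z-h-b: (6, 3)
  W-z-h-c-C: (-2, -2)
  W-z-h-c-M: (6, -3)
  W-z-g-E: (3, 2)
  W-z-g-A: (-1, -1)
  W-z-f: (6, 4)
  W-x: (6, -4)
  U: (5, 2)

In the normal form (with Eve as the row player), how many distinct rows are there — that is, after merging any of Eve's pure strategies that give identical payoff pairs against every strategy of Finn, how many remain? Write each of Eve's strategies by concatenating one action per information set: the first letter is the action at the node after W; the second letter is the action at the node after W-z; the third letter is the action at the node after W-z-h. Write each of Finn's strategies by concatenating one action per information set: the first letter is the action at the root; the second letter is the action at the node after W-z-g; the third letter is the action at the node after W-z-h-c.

Eve has 12 pure strategies: zhb, zhc, zgb, zgc, zfb, zfc, xhb, xhc, xgb, xgc, xfb, xfc. Columns: WEC, WEM, WAC, WAM, UEC, UEM, UAC, UAM.
{zhb} → row (6,3) (6,3) (6,3) (6,3) (5,2) (5,2) (5,2) (5,2)
{zhc} → row (-2,-2) (6,-3) (-2,-2) (6,-3) (5,2) (5,2) (5,2) (5,2)
{zgb, zgc} → row (3,2) (3,2) (-1,-1) (-1,-1) (5,2) (5,2) (5,2) (5,2)
{zfb, zfc} → row (6,4) (6,4) (6,4) (6,4) (5,2) (5,2) (5,2) (5,2)
{xhb, xhc, xgb, xgc, xfb, xfc} → row (6,-4) (6,-4) (6,-4) (6,-4) (5,2) (5,2) (5,2) (5,2)
That's 5 distinct rows out of 12 strategies.

5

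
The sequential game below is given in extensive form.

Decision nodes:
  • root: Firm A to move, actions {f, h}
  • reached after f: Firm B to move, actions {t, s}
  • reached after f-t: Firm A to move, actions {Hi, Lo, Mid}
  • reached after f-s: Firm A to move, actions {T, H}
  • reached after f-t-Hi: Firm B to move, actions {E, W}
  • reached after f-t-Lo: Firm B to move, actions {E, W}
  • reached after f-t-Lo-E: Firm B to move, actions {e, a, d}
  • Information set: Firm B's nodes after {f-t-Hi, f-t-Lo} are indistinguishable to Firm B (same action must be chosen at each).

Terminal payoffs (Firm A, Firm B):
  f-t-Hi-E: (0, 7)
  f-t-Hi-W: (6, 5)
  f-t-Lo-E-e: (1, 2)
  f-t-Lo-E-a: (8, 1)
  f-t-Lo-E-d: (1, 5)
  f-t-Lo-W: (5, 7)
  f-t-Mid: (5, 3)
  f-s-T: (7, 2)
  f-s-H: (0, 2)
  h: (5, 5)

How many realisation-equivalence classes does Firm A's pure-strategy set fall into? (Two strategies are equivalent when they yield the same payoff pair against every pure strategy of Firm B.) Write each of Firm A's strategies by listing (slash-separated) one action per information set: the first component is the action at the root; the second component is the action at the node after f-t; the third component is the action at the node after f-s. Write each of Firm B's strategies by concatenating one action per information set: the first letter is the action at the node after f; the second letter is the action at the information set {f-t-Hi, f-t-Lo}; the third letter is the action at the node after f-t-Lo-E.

Firm A has 12 pure strategies: f/Hi/T, f/Hi/H, f/Lo/T, f/Lo/H, f/Mid/T, f/Mid/H, h/Hi/T, h/Hi/H, h/Lo/T, h/Lo/H, h/Mid/T, h/Mid/H. Columns: tEe, tEa, tEd, tWe, tWa, tWd, sEe, sEa, sEd, sWe, sWa, sWd.
{f/Hi/T} → row (0,7) (0,7) (0,7) (6,5) (6,5) (6,5) (7,2) (7,2) (7,2) (7,2) (7,2) (7,2)
{f/Hi/H} → row (0,7) (0,7) (0,7) (6,5) (6,5) (6,5) (0,2) (0,2) (0,2) (0,2) (0,2) (0,2)
{f/Lo/T} → row (1,2) (8,1) (1,5) (5,7) (5,7) (5,7) (7,2) (7,2) (7,2) (7,2) (7,2) (7,2)
{f/Lo/H} → row (1,2) (8,1) (1,5) (5,7) (5,7) (5,7) (0,2) (0,2) (0,2) (0,2) (0,2) (0,2)
{f/Mid/T} → row (5,3) (5,3) (5,3) (5,3) (5,3) (5,3) (7,2) (7,2) (7,2) (7,2) (7,2) (7,2)
{f/Mid/H} → row (5,3) (5,3) (5,3) (5,3) (5,3) (5,3) (0,2) (0,2) (0,2) (0,2) (0,2) (0,2)
{h/Hi/T, h/Hi/H, h/Lo/T, h/Lo/H, h/Mid/T, h/Mid/H} → row (5,5) (5,5) (5,5) (5,5) (5,5) (5,5) (5,5) (5,5) (5,5) (5,5) (5,5) (5,5)
That's 7 distinct rows out of 12 strategies.

7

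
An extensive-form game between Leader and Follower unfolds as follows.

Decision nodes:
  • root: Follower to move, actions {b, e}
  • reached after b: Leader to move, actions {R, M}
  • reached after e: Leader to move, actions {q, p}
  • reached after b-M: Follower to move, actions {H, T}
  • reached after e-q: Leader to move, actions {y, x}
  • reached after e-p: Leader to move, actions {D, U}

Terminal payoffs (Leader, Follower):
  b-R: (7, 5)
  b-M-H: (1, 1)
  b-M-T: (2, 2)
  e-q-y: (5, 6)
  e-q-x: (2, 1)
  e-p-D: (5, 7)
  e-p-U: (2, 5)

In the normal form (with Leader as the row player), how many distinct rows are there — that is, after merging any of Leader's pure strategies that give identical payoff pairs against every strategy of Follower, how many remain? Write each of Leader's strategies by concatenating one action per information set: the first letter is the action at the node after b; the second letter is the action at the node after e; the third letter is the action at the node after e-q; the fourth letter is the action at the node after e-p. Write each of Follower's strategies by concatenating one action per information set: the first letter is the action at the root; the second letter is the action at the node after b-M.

8

Leader has 16 pure strategies: RqyD, RqyU, RqxD, RqxU, RpyD, RpyU, RpxD, RpxU, MqyD, MqyU, MqxD, MqxU, MpyD, MpyU, MpxD, MpxU. Columns: bH, bT, eH, eT.
{RqyD, RqyU} → row (7,5) (7,5) (5,6) (5,6)
{RqxD, RqxU} → row (7,5) (7,5) (2,1) (2,1)
{RpyD, RpxD} → row (7,5) (7,5) (5,7) (5,7)
{RpyU, RpxU} → row (7,5) (7,5) (2,5) (2,5)
{MqyD, MqyU} → row (1,1) (2,2) (5,6) (5,6)
{MqxD, MqxU} → row (1,1) (2,2) (2,1) (2,1)
{MpyD, MpxD} → row (1,1) (2,2) (5,7) (5,7)
{MpyU, MpxU} → row (1,1) (2,2) (2,5) (2,5)
That's 8 distinct rows out of 16 strategies.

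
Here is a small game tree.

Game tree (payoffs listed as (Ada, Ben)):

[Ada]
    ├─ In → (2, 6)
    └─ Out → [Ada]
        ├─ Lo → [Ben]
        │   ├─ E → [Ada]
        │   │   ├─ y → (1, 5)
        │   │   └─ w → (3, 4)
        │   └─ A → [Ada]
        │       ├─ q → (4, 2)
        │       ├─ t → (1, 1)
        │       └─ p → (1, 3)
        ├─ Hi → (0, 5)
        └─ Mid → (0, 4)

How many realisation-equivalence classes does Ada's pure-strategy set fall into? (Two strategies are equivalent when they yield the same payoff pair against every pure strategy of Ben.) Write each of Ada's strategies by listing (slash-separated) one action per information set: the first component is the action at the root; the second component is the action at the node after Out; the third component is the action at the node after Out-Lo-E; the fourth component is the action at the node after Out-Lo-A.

9

Ada has 36 pure strategies: In/Lo/y/q, In/Lo/y/t, In/Lo/y/p, In/Lo/w/q, In/Lo/w/t, In/Lo/w/p, In/Hi/y/q, In/Hi/y/t, In/Hi/y/p, In/Hi/w/q, In/Hi/w/t, In/Hi/w/p, In/Mid/y/q, In/Mid/y/t, In/Mid/y/p, In/Mid/w/q, In/Mid/w/t, In/Mid/w/p, Out/Lo/y/q, Out/Lo/y/t, Out/Lo/y/p, Out/Lo/w/q, Out/Lo/w/t, Out/Lo/w/p, Out/Hi/y/q, Out/Hi/y/t, Out/Hi/y/p, Out/Hi/w/q, Out/Hi/w/t, Out/Hi/w/p, Out/Mid/y/q, Out/Mid/y/t, Out/Mid/y/p, Out/Mid/w/q, Out/Mid/w/t, Out/Mid/w/p. Columns: E, A.
{In/Lo/y/q, In/Lo/y/t, In/Lo/y/p, In/Lo/w/q, In/Lo/w/t, In/Lo/w/p, In/Hi/y/q, In/Hi/y/t, In/Hi/y/p, In/Hi/w/q, In/Hi/w/t, In/Hi/w/p, In/Mid/y/q, In/Mid/y/t, In/Mid/y/p, In/Mid/w/q, In/Mid/w/t, In/Mid/w/p} → row (2,6) (2,6)
{Out/Lo/y/q} → row (1,5) (4,2)
{Out/Lo/y/t} → row (1,5) (1,1)
{Out/Lo/y/p} → row (1,5) (1,3)
{Out/Lo/w/q} → row (3,4) (4,2)
{Out/Lo/w/t} → row (3,4) (1,1)
{Out/Lo/w/p} → row (3,4) (1,3)
{Out/Hi/y/q, Out/Hi/y/t, Out/Hi/y/p, Out/Hi/w/q, Out/Hi/w/t, Out/Hi/w/p} → row (0,5) (0,5)
{Out/Mid/y/q, Out/Mid/y/t, Out/Mid/y/p, Out/Mid/w/q, Out/Mid/w/t, Out/Mid/w/p} → row (0,4) (0,4)
That's 9 distinct rows out of 36 strategies.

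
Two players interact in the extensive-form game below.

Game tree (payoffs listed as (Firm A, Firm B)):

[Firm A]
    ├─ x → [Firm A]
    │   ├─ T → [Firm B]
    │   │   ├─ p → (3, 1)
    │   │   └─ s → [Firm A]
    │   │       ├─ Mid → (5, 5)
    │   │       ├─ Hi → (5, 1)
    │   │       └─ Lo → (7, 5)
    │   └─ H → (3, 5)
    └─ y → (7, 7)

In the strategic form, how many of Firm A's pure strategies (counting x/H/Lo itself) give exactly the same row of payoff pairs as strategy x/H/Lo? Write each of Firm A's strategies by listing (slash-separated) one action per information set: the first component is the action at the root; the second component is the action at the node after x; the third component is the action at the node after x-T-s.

Row for x/H/Lo (columns p, s): (3,5) (3,5).
Under x/H/Lo, Firm A's choice at the node after x-T-s can never be reached regardless of what Firm B does, so varying those choices leaves every outcome unchanged.
Holding the reachable choices fixed and varying the unreachable one freely already gives 3 equivalent strategies.
No other strategy reproduces this row, so those 3 are the full class: x/H/Mid, x/H/Hi, x/H/Lo.

3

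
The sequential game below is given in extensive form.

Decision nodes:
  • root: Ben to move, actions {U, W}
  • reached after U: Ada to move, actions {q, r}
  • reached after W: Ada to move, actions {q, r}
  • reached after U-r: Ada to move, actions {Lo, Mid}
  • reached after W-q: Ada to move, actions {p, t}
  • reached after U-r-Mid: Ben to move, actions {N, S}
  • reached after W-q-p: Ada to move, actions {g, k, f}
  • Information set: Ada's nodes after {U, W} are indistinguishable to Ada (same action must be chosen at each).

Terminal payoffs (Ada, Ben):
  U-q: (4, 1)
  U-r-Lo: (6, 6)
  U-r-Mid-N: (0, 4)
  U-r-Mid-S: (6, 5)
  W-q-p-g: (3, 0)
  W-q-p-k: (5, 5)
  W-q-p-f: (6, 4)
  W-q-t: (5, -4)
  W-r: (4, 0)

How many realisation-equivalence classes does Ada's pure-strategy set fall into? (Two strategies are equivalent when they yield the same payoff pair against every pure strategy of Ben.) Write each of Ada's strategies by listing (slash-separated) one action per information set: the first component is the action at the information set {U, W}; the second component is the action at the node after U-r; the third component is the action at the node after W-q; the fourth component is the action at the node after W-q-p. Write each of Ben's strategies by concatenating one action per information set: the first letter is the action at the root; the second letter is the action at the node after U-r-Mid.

6

Ada has 24 pure strategies: q/Lo/p/g, q/Lo/p/k, q/Lo/p/f, q/Lo/t/g, q/Lo/t/k, q/Lo/t/f, q/Mid/p/g, q/Mid/p/k, q/Mid/p/f, q/Mid/t/g, q/Mid/t/k, q/Mid/t/f, r/Lo/p/g, r/Lo/p/k, r/Lo/p/f, r/Lo/t/g, r/Lo/t/k, r/Lo/t/f, r/Mid/p/g, r/Mid/p/k, r/Mid/p/f, r/Mid/t/g, r/Mid/t/k, r/Mid/t/f. Columns: UN, US, WN, WS.
{q/Lo/p/g, q/Mid/p/g} → row (4,1) (4,1) (3,0) (3,0)
{q/Lo/p/k, q/Mid/p/k} → row (4,1) (4,1) (5,5) (5,5)
{q/Lo/p/f, q/Mid/p/f} → row (4,1) (4,1) (6,4) (6,4)
{q/Lo/t/g, q/Lo/t/k, q/Lo/t/f, q/Mid/t/g, q/Mid/t/k, q/Mid/t/f} → row (4,1) (4,1) (5,-4) (5,-4)
{r/Lo/p/g, r/Lo/p/k, r/Lo/p/f, r/Lo/t/g, r/Lo/t/k, r/Lo/t/f} → row (6,6) (6,6) (4,0) (4,0)
{r/Mid/p/g, r/Mid/p/k, r/Mid/p/f, r/Mid/t/g, r/Mid/t/k, r/Mid/t/f} → row (0,4) (6,5) (4,0) (4,0)
That's 6 distinct rows out of 24 strategies.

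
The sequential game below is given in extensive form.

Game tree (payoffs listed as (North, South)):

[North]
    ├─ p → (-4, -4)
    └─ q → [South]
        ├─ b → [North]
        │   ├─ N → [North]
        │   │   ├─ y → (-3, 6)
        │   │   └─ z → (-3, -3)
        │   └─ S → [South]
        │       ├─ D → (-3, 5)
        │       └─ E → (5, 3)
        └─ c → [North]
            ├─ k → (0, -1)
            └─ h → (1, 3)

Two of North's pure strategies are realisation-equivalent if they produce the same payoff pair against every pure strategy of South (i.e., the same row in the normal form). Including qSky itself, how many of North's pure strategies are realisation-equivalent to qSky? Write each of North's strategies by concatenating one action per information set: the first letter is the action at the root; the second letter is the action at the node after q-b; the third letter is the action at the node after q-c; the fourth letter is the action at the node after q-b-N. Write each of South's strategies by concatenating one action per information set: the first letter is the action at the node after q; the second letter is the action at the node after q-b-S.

2

Row for qSky (columns bD, bE, cD, cE): (-3,5) (5,3) (0,-1) (0,-1).
Under qSky, North's choice at the node after q-b-N can never be reached regardless of what South does, so varying those choices leaves every outcome unchanged.
Holding the reachable choices fixed and varying the unreachable one freely already gives 2 equivalent strategies.
No other strategy reproduces this row, so those 2 are the full class: qSky, qSkz.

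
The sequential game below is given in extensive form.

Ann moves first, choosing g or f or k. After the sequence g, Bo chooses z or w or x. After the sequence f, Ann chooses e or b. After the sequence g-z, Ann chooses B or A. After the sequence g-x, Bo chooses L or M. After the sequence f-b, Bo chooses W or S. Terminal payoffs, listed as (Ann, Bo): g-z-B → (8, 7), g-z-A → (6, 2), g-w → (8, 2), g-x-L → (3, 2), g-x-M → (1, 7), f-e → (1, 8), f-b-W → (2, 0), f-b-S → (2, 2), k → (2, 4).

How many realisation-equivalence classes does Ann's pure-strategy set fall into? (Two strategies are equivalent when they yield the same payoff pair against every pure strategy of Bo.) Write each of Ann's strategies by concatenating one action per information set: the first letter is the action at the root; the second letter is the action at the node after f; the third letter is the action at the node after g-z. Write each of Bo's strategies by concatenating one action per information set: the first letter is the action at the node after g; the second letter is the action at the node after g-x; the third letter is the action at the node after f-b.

5

Ann has 12 pure strategies: geB, geA, gbB, gbA, feB, feA, fbB, fbA, keB, keA, kbB, kbA. Columns: zLW, zLS, zMW, zMS, wLW, wLS, wMW, wMS, xLW, xLS, xMW, xMS.
{geB, gbB} → row (8,7) (8,7) (8,7) (8,7) (8,2) (8,2) (8,2) (8,2) (3,2) (3,2) (1,7) (1,7)
{geA, gbA} → row (6,2) (6,2) (6,2) (6,2) (8,2) (8,2) (8,2) (8,2) (3,2) (3,2) (1,7) (1,7)
{feB, feA} → row (1,8) (1,8) (1,8) (1,8) (1,8) (1,8) (1,8) (1,8) (1,8) (1,8) (1,8) (1,8)
{fbB, fbA} → row (2,0) (2,2) (2,0) (2,2) (2,0) (2,2) (2,0) (2,2) (2,0) (2,2) (2,0) (2,2)
{keB, keA, kbB, kbA} → row (2,4) (2,4) (2,4) (2,4) (2,4) (2,4) (2,4) (2,4) (2,4) (2,4) (2,4) (2,4)
That's 5 distinct rows out of 12 strategies.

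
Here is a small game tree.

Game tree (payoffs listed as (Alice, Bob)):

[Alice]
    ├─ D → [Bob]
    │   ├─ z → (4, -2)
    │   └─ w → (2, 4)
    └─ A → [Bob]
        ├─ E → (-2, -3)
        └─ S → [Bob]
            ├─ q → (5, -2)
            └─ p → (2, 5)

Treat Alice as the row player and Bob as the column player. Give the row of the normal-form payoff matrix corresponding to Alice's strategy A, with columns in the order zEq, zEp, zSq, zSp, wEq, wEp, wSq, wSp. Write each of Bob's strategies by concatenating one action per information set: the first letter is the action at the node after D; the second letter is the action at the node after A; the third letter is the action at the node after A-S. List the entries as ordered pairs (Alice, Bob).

vs zEq: Alice plays A → Bob plays E at [A] → (-2, -3)
vs zEp: Alice plays A → Bob plays E at [A] → (-2, -3)
vs zSq: Alice plays A → Bob plays S at [A] → Bob plays q at [A-S] → (5, -2)
vs zSp: Alice plays A → Bob plays S at [A] → Bob plays p at [A-S] → (2, 5)
vs wEq: Alice plays A → Bob plays E at [A] → (-2, -3)
vs wEp: Alice plays A → Bob plays E at [A] → (-2, -3)
vs wSq: Alice plays A → Bob plays S at [A] → Bob plays q at [A-S] → (5, -2)
vs wSp: Alice plays A → Bob plays S at [A] → Bob plays p at [A-S] → (2, 5)

(-2,-3) (-2,-3) (5,-2) (2,5) (-2,-3) (-2,-3) (5,-2) (2,5)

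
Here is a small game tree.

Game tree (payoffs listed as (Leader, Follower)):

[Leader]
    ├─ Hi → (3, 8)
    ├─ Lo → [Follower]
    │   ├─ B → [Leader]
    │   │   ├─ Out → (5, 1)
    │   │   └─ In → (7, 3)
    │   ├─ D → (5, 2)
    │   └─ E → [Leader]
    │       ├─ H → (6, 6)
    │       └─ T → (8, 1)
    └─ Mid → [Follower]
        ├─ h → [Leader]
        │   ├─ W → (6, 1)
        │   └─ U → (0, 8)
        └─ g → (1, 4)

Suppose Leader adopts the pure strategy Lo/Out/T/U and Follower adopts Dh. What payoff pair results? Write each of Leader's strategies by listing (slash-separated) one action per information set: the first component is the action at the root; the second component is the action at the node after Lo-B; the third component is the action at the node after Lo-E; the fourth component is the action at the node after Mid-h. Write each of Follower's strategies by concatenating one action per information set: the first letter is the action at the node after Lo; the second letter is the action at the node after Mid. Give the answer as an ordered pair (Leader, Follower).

Trace the play path from the root:
  Leader plays Lo
  Follower plays D at [Lo]
→ terminal payoff (5, 2).
(Leader's choice at the node after Lo-B is never reached on this path, so it doesn't affect the outcome.)

(5, 2)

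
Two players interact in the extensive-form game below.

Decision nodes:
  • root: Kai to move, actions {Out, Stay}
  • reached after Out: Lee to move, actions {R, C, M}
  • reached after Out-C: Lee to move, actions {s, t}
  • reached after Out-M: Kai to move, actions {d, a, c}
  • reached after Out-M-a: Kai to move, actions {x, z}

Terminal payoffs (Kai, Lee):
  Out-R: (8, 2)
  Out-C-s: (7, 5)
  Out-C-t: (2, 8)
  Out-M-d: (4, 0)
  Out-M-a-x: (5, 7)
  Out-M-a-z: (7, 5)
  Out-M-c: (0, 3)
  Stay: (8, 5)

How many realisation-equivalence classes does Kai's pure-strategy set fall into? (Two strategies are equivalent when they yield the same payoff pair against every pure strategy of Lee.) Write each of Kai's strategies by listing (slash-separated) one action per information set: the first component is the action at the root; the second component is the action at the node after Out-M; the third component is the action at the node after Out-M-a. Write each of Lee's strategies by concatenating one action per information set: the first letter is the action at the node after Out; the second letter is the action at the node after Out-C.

5

Kai has 12 pure strategies: Out/d/x, Out/d/z, Out/a/x, Out/a/z, Out/c/x, Out/c/z, Stay/d/x, Stay/d/z, Stay/a/x, Stay/a/z, Stay/c/x, Stay/c/z. Columns: Rs, Rt, Cs, Ct, Ms, Mt.
{Out/d/x, Out/d/z} → row (8,2) (8,2) (7,5) (2,8) (4,0) (4,0)
{Out/a/x} → row (8,2) (8,2) (7,5) (2,8) (5,7) (5,7)
{Out/a/z} → row (8,2) (8,2) (7,5) (2,8) (7,5) (7,5)
{Out/c/x, Out/c/z} → row (8,2) (8,2) (7,5) (2,8) (0,3) (0,3)
{Stay/d/x, Stay/d/z, Stay/a/x, Stay/a/z, Stay/c/x, Stay/c/z} → row (8,5) (8,5) (8,5) (8,5) (8,5) (8,5)
That's 5 distinct rows out of 12 strategies.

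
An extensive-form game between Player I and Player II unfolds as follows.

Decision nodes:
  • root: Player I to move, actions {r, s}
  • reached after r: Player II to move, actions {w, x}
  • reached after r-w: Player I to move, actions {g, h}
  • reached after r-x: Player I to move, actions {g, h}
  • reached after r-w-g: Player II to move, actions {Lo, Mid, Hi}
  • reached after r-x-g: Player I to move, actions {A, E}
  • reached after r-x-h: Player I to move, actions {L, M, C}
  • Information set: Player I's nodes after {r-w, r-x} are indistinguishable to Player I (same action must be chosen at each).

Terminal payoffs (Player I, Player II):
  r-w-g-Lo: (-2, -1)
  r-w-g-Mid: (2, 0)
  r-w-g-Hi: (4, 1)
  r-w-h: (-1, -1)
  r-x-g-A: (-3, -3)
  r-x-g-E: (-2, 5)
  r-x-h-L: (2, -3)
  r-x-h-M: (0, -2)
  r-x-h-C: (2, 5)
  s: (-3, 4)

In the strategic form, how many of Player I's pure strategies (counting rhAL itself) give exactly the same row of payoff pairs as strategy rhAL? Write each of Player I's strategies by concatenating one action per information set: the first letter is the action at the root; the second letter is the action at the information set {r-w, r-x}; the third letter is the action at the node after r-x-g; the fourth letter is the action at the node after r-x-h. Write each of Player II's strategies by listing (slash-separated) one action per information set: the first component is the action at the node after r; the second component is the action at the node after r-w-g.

2

Row for rhAL (columns w/Lo, w/Mid, w/Hi, x/Lo, x/Mid, x/Hi): (-1,-1) (-1,-1) (-1,-1) (2,-3) (2,-3) (2,-3).
Under rhAL, Player I's choice at the node after r-x-g can never be reached regardless of what Player II does, so varying those choices leaves every outcome unchanged.
Holding the reachable choices fixed and varying the unreachable one freely already gives 2 equivalent strategies.
No other strategy reproduces this row, so those 2 are the full class: rhAL, rhEL.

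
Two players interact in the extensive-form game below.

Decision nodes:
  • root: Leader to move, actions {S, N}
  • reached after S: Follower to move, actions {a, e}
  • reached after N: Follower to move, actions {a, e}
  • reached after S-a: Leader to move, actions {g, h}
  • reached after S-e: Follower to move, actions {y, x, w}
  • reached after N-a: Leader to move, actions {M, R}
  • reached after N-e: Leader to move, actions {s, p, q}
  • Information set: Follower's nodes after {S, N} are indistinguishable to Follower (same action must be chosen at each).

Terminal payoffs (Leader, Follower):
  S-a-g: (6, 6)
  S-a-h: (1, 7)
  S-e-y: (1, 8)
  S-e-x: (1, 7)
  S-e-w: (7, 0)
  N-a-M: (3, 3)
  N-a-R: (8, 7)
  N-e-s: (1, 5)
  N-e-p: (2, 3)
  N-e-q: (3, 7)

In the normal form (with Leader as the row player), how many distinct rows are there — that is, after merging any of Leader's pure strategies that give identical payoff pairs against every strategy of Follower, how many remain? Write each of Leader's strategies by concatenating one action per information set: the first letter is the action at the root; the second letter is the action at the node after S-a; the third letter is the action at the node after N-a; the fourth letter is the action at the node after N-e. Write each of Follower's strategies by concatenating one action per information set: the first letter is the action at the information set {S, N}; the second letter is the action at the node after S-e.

Leader has 24 pure strategies: SgMs, SgMp, SgMq, SgRs, SgRp, SgRq, ShMs, ShMp, ShMq, ShRs, ShRp, ShRq, NgMs, NgMp, NgMq, NgRs, NgRp, NgRq, NhMs, NhMp, NhMq, NhRs, NhRp, NhRq. Columns: ay, ax, aw, ey, ex, ew.
{SgMs, SgMp, SgMq, SgRs, SgRp, SgRq} → row (6,6) (6,6) (6,6) (1,8) (1,7) (7,0)
{ShMs, ShMp, ShMq, ShRs, ShRp, ShRq} → row (1,7) (1,7) (1,7) (1,8) (1,7) (7,0)
{NgMs, NhMs} → row (3,3) (3,3) (3,3) (1,5) (1,5) (1,5)
{NgMp, NhMp} → row (3,3) (3,3) (3,3) (2,3) (2,3) (2,3)
{NgMq, NhMq} → row (3,3) (3,3) (3,3) (3,7) (3,7) (3,7)
{NgRs, NhRs} → row (8,7) (8,7) (8,7) (1,5) (1,5) (1,5)
{NgRp, NhRp} → row (8,7) (8,7) (8,7) (2,3) (2,3) (2,3)
{NgRq, NhRq} → row (8,7) (8,7) (8,7) (3,7) (3,7) (3,7)
That's 8 distinct rows out of 24 strategies.

8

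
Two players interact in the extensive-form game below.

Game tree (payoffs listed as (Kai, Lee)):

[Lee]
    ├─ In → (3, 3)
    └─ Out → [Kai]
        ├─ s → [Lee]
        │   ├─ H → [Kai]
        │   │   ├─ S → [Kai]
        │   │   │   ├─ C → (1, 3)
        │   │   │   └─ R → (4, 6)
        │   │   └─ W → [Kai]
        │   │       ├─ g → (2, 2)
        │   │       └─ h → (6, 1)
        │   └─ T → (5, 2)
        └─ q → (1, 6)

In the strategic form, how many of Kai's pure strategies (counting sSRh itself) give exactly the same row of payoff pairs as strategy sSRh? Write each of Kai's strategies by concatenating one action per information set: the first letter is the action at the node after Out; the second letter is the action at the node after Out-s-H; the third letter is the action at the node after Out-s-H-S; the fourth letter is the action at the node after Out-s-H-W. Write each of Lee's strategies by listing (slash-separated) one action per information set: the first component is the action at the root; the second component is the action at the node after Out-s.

Row for sSRh (columns In/H, In/T, Out/H, Out/T): (3,3) (3,3) (4,6) (5,2).
Under sSRh, Kai's choice at the node after Out-s-H-W can never be reached regardless of what Lee does, so varying those choices leaves every outcome unchanged.
Holding the reachable choices fixed and varying the unreachable one freely already gives 2 equivalent strategies.
No other strategy reproduces this row, so those 2 are the full class: sSRg, sSRh.

2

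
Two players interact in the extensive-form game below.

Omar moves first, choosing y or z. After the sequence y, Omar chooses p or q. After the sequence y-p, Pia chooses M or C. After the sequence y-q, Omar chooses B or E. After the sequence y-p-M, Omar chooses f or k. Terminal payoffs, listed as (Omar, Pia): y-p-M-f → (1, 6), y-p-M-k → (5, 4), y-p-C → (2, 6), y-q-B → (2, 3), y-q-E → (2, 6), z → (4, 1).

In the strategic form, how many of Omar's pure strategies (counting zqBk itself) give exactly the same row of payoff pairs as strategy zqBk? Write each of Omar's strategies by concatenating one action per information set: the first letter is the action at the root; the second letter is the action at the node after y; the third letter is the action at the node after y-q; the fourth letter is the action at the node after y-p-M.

Row for zqBk (columns M, C): (4,1) (4,1).
Under zqBk, Omar's choice at the node after y and at the node after y-q and at the node after y-p-M can never be reached regardless of what Pia does, so varying those choices leaves every outcome unchanged.
Holding the reachable choices fixed and varying the unreachable ones freely already gives 2 × 2 × 2 = 8 equivalent strategies.
No other strategy reproduces this row, so those 8 are the full class: zpBf, zpBk, zpEf, zpEk, zqBf, zqBk, zqEf, zqEk.

8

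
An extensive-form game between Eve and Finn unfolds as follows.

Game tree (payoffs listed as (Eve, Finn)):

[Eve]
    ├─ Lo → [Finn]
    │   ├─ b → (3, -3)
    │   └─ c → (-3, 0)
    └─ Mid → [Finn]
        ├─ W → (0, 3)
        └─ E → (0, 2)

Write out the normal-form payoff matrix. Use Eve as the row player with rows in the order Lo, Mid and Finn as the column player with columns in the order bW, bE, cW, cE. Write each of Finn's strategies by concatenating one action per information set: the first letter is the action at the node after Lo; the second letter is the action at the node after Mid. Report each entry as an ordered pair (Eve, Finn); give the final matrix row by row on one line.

Lo: (3,-3) (3,-3) (-3,0) (-3,0) | Mid: (0,3) (0,2) (0,3) (0,2)

Row Lo: bW→(3,-3), bE→(3,-3), cW→(-3,0), cE→(-3,0)
Row Mid: bW→(0,3), bE→(0,2), cW→(0,3), cE→(0,2)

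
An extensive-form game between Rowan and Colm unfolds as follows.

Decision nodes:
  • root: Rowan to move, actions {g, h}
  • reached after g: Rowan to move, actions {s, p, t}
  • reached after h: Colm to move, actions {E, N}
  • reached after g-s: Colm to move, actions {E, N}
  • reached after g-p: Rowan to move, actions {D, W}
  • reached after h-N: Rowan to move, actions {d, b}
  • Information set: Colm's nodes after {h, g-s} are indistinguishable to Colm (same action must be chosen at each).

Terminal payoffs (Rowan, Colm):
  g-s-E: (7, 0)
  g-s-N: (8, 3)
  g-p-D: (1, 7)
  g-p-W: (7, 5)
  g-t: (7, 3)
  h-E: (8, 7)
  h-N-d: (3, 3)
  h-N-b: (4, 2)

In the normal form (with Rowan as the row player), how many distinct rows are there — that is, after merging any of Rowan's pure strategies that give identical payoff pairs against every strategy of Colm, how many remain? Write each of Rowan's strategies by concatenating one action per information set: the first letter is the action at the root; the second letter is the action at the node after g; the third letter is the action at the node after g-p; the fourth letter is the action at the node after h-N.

Rowan has 24 pure strategies: gsDd, gsDb, gsWd, gsWb, gpDd, gpDb, gpWd, gpWb, gtDd, gtDb, gtWd, gtWb, hsDd, hsDb, hsWd, hsWb, hpDd, hpDb, hpWd, hpWb, htDd, htDb, htWd, htWb. Columns: E, N.
{gsDd, gsDb, gsWd, gsWb} → row (7,0) (8,3)
{gpDd, gpDb} → row (1,7) (1,7)
{gpWd, gpWb} → row (7,5) (7,5)
{gtDd, gtDb, gtWd, gtWb} → row (7,3) (7,3)
{hsDd, hsWd, hpDd, hpWd, htDd, htWd} → row (8,7) (3,3)
{hsDb, hsWb, hpDb, hpWb, htDb, htWb} → row (8,7) (4,2)
That's 6 distinct rows out of 24 strategies.

6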